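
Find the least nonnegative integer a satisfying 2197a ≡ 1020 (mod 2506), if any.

240

gcd(2506, 2197) = 1.
1 divides 1020, so solutions exist.
By Bézout, 2197×(811) + 2506×(-711) = 1.
So 2197×(811) ≡ 1 (mod 2506); multiply by 1020: a ≡ 827220 (mod 2506).
Smallest nonnegative: a = 827220 mod 2506 = 240.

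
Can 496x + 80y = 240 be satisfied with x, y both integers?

yes

gcd(496, 80) = 16  (496 = 6*80 + 16, 80 = 5*16).
16 divides 240, so integer solutions exist.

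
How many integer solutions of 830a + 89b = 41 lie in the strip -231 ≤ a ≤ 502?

gcd(830, 89):
  830 = 9·89 + 29
  89 = 3·29 + 2
  29 = 14·2 + 1
  2 = 2·1
so gcd(830, 89) = 1.
Back-substitute for Bézout coefficients:
  1 = 29 - 14·2
  ... = 830·(43) + 89·(-401)
Scale by 41: particular solution (1763, -16441); reduce a mod 89: (72, -671).
General solution: a = 72 + 89t, b = -671 - 830t for integer t.
-231 ≤ 72 + 89t ≤ 502 gives t ∈ [-3, 4], which is 8 values.

8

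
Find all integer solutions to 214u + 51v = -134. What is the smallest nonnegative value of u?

gcd(214, 51) = 1.
1 divides -134, so solutions exist.
By Bézout, 214×(-5) + 51×(21) = 1.
Scale by -134/1 = -134: (u₀, v₀) = (670, -2814).
General solution: u = 670 + 51t, v = -2814 - 214t for integer t.
u ≥ 0: smallest is 670 mod 51 = 7 (at t = -13), with v = -32.

7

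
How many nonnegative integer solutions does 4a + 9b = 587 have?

gcd(9, 4):
  9 = 2×4 + 1
  4 = 4×1
so gcd(9, 4) = 1.
Back-substitute for Bézout coefficients:
  1 = 9 - 2×4
  ... = 4×(-2) + 9×(1)
Scale by 587: one solution is (-1174, 587). Reduce a mod 9: (5, 63).
General: a = 5 + 9t, b = 63 - 4t.
a ≥ 0 ⇒ t ≥ 0; b ≥ 0 ⇒ t ≤ 15. So t ∈ [0, 15]: 16 solutions.

16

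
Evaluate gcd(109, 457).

1

gcd(457, 109) = 1  (457 = 4*109 + 21, 109 = 5*21 + 4, 21 = 5*4 + 1, 4 = 4*1).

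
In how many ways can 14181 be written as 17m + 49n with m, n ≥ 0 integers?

gcd(49, 17):
  49 = 2×17 + 15
  17 = 1×15 + 2
  15 = 7×2 + 1
  2 = 2×1
so gcd(49, 17) = 1.
Back-substitute for Bézout coefficients:
  1 = 15 - 7×2
  ... = 17×(-23) + 49×(8)
Scale by 14181: one solution is (-326163, 113448). Reduce m mod 49: (30, 279).
General: m = 30 + 49t, n = 279 - 17t.
m ≥ 0 ⇒ t ≥ 0; n ≥ 0 ⇒ t ≤ 16. So t ∈ [0, 16]: 17 solutions.

17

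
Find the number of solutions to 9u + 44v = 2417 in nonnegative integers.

gcd(44, 9):
  44 = 4*9 + 8
  9 = 1*8 + 1
  8 = 8*1
so gcd(44, 9) = 1.
Back-substitute for Bézout coefficients:
  1 = 9 - 1*8
  ... = 9*(5) + 44*(-1)
Scale by 2417: one solution is (12085, -2417). Reduce u mod 44: (29, 49).
General: u = 29 + 44t, v = 49 - 9t.
u ≥ 0 ⇒ t ≥ 0; v ≥ 0 ⇒ t ≤ 5. So t ∈ [0, 5]: 6 solutions.

6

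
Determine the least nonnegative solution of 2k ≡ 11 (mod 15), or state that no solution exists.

gcd(15, 2):
  15 = 7*2 + 1
  2 = 2*1
so gcd(15, 2) = 1.
1 divides 11, so solutions exist.
Back-substitute for Bézout coefficients:
  1 = 15 - 7*2
  ... = 2*(-7) + 15*(1)
So 2*(-7) ≡ 1 (mod 15); multiply by 11: k ≡ -77 (mod 15).
Smallest nonnegative: k = -77 mod 15 = 13.

13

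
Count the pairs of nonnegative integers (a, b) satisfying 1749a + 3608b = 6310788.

gcd(3608, 1749) = 11.
By Bézout, 1749*(-33) + 3608*(16) = 11.
One solution: (124, 1689).
General: a = 124 + 328t, b = 1689 - 159t.
a ≥ 0 ⇒ t ≥ 0; b ≥ 0 ⇒ t ≤ 10. So t ∈ [0, 10]: 11 solutions.

11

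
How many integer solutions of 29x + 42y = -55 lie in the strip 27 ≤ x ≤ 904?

gcd(42, 29):
  42 = 1·29 + 13
  29 = 2·13 + 3
  13 = 4·3 + 1
  3 = 3·1
so gcd(42, 29) = 1.
Back-substitute for Bézout coefficients:
  1 = 13 - 4·3
  ... = 29·(-13) + 42·(9)
Scale by -55: particular solution (715, -495); reduce x mod 42: (1, -2).
General solution: x = 1 + 42t, y = -2 - 29t for integer t.
27 ≤ 1 + 42t ≤ 904 gives t ∈ [1, 21], which is 21 values.

21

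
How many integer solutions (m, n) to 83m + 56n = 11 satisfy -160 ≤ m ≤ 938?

gcd(83, 56) = 1  (83 = 1*56 + 27, 56 = 2*27 + 2, 27 = 13*2 + 1, 2 = 2*1).
Back-substituting, 83*(27) + 56*(-40) = 1.
Scale by 11: particular solution (297, -440); reduce m mod 56: (17, -25).
General solution: m = 17 + 56t, n = -25 - 83t for integer t.
-160 ≤ 17 + 56t ≤ 938 gives t ∈ [-3, 16], which is 20 values.

20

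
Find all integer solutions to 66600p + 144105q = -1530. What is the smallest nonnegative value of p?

gcd(144105, 66600) = 15.
15 divides -1530, so solutions exist.
By Bézout, 66600*(-3079) + 144105*(1423) = 15.
Scale by -1530/15 = -102: (p₀, q₀) = (314058, -145146).
General solution: p = 314058 + 9607t, q = -145146 - 4440t for integer t.
p ≥ 0: smallest is 314058 mod 9607 = 6634 (at t = -32), with q = -3066.

6634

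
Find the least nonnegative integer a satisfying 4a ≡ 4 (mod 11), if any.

1

gcd(11, 4):
  11 = 2·4 + 3
  4 = 1·3 + 1
  3 = 3·1
so gcd(11, 4) = 1.
1 divides 4, so solutions exist.
Back-substitute for Bézout coefficients:
  1 = 4 - 1·3
  ... = 4·(3) + 11·(-1)
So 4·(3) ≡ 1 (mod 11); multiply by 4: a ≡ 12 (mod 11).
Smallest nonnegative: a = 12 mod 11 = 1.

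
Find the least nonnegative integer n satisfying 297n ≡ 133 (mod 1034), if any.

no solution

gcd(1034, 297) = 11.
11 does not divide 133, so the congruence has no solution.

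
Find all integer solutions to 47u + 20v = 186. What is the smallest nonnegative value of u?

gcd(47, 20) = 1.
1 divides 186, so solutions exist.
By Bézout, 47*(3) + 20*(-7) = 1.
Scale by 186/1 = 186: (u₀, v₀) = (558, -1302).
General solution: u = 558 + 20t, v = -1302 - 47t for integer t.
u ≥ 0: smallest is 558 mod 20 = 18 (at t = -27), with v = -33.

18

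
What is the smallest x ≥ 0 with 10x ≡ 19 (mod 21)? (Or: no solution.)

4

gcd(21, 10) = 1.
1 divides 19, so solutions exist.
By Bézout, 10·(-2) + 21·(1) = 1.
So 10·(-2) ≡ 1 (mod 21); multiply by 19: x ≡ -38 (mod 21).
Smallest nonnegative: x = -38 mod 21 = 4.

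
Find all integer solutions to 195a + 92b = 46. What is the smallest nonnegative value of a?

gcd(195, 92) = 1.
1 divides 46, so solutions exist.
By Bézout, 195·(-25) + 92·(53) = 1.
Scale by 46/1 = 46: (a₀, b₀) = (-1150, 2438).
General solution: a = -1150 + 92t, b = 2438 - 195t for integer t.
a ≥ 0: smallest is -1150 mod 92 = 46 (at t = 13), with b = -97.

46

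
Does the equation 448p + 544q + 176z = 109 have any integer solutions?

gcd(544, 448) = 32  (544 = 1×448 + 96, 448 = 4×96 + 64, 96 = 1×64 + 32, 64 = 2×32).
gcd(32, 176) = 16.
16 does not divide 109 (remainder 13), so no integer solutions.

no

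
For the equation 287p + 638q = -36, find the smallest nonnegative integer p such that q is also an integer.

gcd(638, 287) = 1.
1 divides -36, so solutions exist.
By Bézout, 287*(309) + 638*(-139) = 1.
Scale by -36/1 = -36: (p₀, q₀) = (-11124, 5004).
General solution: p = -11124 + 638t, q = 5004 - 287t for integer t.
p ≥ 0: smallest is -11124 mod 638 = 360 (at t = 18), with q = -162.

360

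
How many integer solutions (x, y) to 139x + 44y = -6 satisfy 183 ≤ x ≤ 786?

14

gcd(139, 44) = 1.
By Bézout, 139*(19) + 44*(-60) = 1.
Particular solution: (18, -57).
General solution: x = 18 + 44t, y = -57 - 139t for integer t.
183 ≤ 18 + 44t ≤ 786 gives t ∈ [4, 17], which is 14 values.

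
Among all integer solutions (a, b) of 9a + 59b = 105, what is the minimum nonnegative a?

gcd(59, 9) = 1.
1 divides 105, so solutions exist.
By Bézout, 9×(-13) + 59×(2) = 1.
Scale by 105/1 = 105: (a₀, b₀) = (-1365, 210).
General solution: a = -1365 + 59t, b = 210 - 9t for integer t.
a ≥ 0: smallest is -1365 mod 59 = 51 (at t = 24), with b = -6.

51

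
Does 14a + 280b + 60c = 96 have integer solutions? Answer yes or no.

yes

gcd(280, 14) = 14  (280 = 20·14).
gcd(14, 60) = 2.
2 divides 96, so integer solutions exist.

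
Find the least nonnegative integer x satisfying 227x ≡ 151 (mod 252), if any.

125

gcd(252, 227):
  252 = 1×227 + 25
  227 = 9×25 + 2
  25 = 12×2 + 1
  2 = 2×1
so gcd(252, 227) = 1.
1 divides 151, so solutions exist.
Back-substitute for Bézout coefficients:
  1 = 25 - 12×2
  ... = 227×(-121) + 252×(109)
So 227×(-121) ≡ 1 (mod 252); multiply by 151: x ≡ -18271 (mod 252).
Smallest nonnegative: x = -18271 mod 252 = 125.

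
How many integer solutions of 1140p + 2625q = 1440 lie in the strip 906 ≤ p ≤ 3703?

gcd(2625, 1140) = 15.
By Bézout, 1140*(76) + 2625*(-33) = 15.
Particular solution: (121, -52).
General solution: p = 121 + 175t, q = -52 - 76t for integer t.
906 ≤ 121 + 175t ≤ 3703 gives t ∈ [5, 20], which is 16 values.

16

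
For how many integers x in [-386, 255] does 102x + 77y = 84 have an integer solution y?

gcd(102, 77) = 1.
By Bézout, 102·(37) + 77·(-49) = 1.
Particular solution: (28, -36).
General solution: x = 28 + 77t, y = -36 - 102t for integer t.
-386 ≤ 28 + 77t ≤ 255 gives t ∈ [-5, 2], which is 8 values.

8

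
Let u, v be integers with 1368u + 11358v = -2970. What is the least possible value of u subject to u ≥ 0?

222

gcd(11358, 1368):
  11358 = 8×1368 + 414
  1368 = 3×414 + 126
  414 = 3×126 + 36
  126 = 3×36 + 18
  36 = 2×18
so gcd(11358, 1368) = 18.
18 divides -2970, so solutions exist.
Back-substitute for Bézout coefficients:
  18 = 126 - 3×36
  ... = 1368×(274) + 11358×(-33)
Scale by -2970/18 = -165: (u₀, v₀) = (-45210, 5445).
General solution: u = -45210 + 631t, v = 5445 - 76t for integer t.
u ≥ 0: smallest is -45210 mod 631 = 222 (at t = 72), with v = -27.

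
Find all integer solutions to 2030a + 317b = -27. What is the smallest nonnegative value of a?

136

gcd(2030, 317):
  2030 = 6*317 + 128
  317 = 2*128 + 61
  128 = 2*61 + 6
  61 = 10*6 + 1
  6 = 6*1
so gcd(2030, 317) = 1.
1 divides -27, so solutions exist.
Back-substitute for Bézout coefficients:
  1 = 61 - 10*6
  ... = 2030*(-52) + 317*(333)
Scale by -27/1 = -27: (a₀, b₀) = (1404, -8991).
General solution: a = 1404 + 317t, b = -8991 - 2030t for integer t.
a ≥ 0: smallest is 1404 mod 317 = 136 (at t = -4), with b = -871.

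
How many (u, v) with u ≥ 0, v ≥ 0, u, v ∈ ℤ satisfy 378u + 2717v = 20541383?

gcd(2717, 378) = 1  (2717 = 7·378 + 71, 378 = 5·71 + 23, 71 = 3·23 + 2, 23 = 11·2 + 1, 2 = 2·1).
Back-substituting, 378·(1301) + 2717·(-181) = 1.
Scale by 20541383: one solution is (26724339283, -3717990323). Reduce u mod 2717: (642, 7471).
General: u = 642 + 2717t, v = 7471 - 378t.
u ≥ 0 ⇒ t ≥ 0; v ≥ 0 ⇒ t ≤ 19. So t ∈ [0, 19]: 20 solutions.

20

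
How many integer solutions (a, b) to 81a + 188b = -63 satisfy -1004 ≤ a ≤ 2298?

gcd(188, 81) = 1.
By Bézout, 81*(65) + 188*(-28) = 1.
Particular solution: (41, -18).
General solution: a = 41 + 188t, b = -18 - 81t for integer t.
-1004 ≤ 41 + 188t ≤ 2298 gives t ∈ [-5, 12], which is 18 values.

18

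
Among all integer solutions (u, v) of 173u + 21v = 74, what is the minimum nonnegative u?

gcd(173, 21) = 1  (173 = 8*21 + 5, 21 = 4*5 + 1, 5 = 5*1).
1 divides 74, so solutions exist.
Back-substituting, 173*(-4) + 21*(33) = 1.
Scale by 74/1 = 74: (u₀, v₀) = (-296, 2442).
General solution: u = -296 + 21t, v = 2442 - 173t for integer t.
u ≥ 0: smallest is -296 mod 21 = 19 (at t = 15), with v = -153.

19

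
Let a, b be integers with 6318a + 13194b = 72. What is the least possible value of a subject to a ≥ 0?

449

gcd(13194, 6318) = 18.
18 divides 72, so solutions exist.
By Bézout, 6318*(-71) + 13194*(34) = 18.
Scale by 72/18 = 4: (a₀, b₀) = (-284, 136).
General solution: a = -284 + 733t, b = 136 - 351t for integer t.
a ≥ 0: smallest is -284 mod 733 = 449 (at t = 1), with b = -215.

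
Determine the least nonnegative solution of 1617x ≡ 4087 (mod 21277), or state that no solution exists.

gcd(21277, 1617) = 1  (21277 = 13·1617 + 256, 1617 = 6·256 + 81, 256 = 3·81 + 13, 81 = 6·13 + 3, 13 = 4·3 + 1, 3 = 3·1).
1 divides 4087, so solutions exist.
Back-substituting, 1617·(-6566) + 21277·(499) = 1.
So 1617·(-6566) ≡ 1 (mod 21277); multiply by 4087: x ≡ -26835242 (mod 21277).
Smallest nonnegative: x = -26835242 mod 21277 = 16332.

16332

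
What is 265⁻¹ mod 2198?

gcd(2198, 265) = 1.
By Bézout, 265×(-141) + 2198×(17) = 1.
So 265×-141 ≡ 1 (mod 2198), and -141 mod 2198 = 2057.

2057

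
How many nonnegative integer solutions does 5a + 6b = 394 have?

gcd(6, 5):
  6 = 1*5 + 1
  5 = 5*1
so gcd(6, 5) = 1.
Back-substitute for Bézout coefficients:
  1 = 6 - 1*5
  ... = 5*(-1) + 6*(1)
Scale by 394: one solution is (-394, 394). Reduce a mod 6: (2, 64).
General: a = 2 + 6t, b = 64 - 5t.
a ≥ 0 ⇒ t ≥ 0; b ≥ 0 ⇒ t ≤ 12. So t ∈ [0, 12]: 13 solutions.

13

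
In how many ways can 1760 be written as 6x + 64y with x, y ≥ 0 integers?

gcd(64, 6) = 2.
By Bézout, 6*(11) + 64*(-1) = 2.
One solution: (16, 26).
General: x = 16 + 32t, y = 26 - 3t.
x ≥ 0 ⇒ t ≥ 0; y ≥ 0 ⇒ t ≤ 8. So t ∈ [0, 8]: 9 solutions.

9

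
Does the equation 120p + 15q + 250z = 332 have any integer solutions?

no

gcd(120, 15) = 15  (120 = 8*15).
gcd(15, 250) = 5.
5 does not divide 332 (remainder 2), so no integer solutions.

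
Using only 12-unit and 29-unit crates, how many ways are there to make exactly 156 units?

1

Need nonnegative integers with 12j + 29k = 156.
gcd(12, 29) = 1, and 12·(-12) + 29·(5) = 1.
So (j₀, k₀) = (-1872, 780); general j = -1872 + 29t, k = 780 - 12t.
j ≥ 0 ⇒ t ≥ 65; k ≥ 0 ⇒ t ≤ 65. That's 1 value of t.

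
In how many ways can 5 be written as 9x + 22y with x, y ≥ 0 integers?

gcd(22, 9) = 1  (22 = 2×9 + 4, 9 = 2×4 + 1, 4 = 4×1).
Back-substituting, 9×(5) + 22×(-2) = 1.
Scale by 5: one solution is (25, -10). Reduce x mod 22: (3, -1).
General: x = 3 + 22t, y = -1 - 9t.
x ≥ 0 ⇒ t ≥ 0; y ≥ 0 ⇒ t ≤ -1. So t ∈ [0, -1]: 0 solutions.

0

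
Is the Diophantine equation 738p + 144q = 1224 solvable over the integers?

yes

gcd(738, 144) = 18  (738 = 5×144 + 18, 144 = 8×18).
18 divides 1224, so integer solutions exist.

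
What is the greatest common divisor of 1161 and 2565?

27

gcd(2565, 1161):
  2565 = 2·1161 + 243
  1161 = 4·243 + 189
  243 = 1·189 + 54
  189 = 3·54 + 27
  54 = 2·27
so gcd(2565, 1161) = 27.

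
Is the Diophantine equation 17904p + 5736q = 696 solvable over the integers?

gcd(17904, 5736):
  17904 = 3·5736 + 696
  5736 = 8·696 + 168
  696 = 4·168 + 24
  168 = 7·24
so gcd(17904, 5736) = 24.
24 divides 696, so integer solutions exist.

yes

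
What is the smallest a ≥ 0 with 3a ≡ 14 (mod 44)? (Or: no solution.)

34

gcd(44, 3) = 1.
1 divides 14, so solutions exist.
By Bézout, 3*(15) + 44*(-1) = 1.
So 3*(15) ≡ 1 (mod 44); multiply by 14: a ≡ 210 (mod 44).
Smallest nonnegative: a = 210 mod 44 = 34.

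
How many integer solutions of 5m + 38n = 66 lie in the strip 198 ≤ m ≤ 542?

9

gcd(38, 5) = 1  (38 = 7·5 + 3, 5 = 1·3 + 2, 3 = 1·2 + 1, 2 = 2·1).
Back-substituting, 5·(-15) + 38·(2) = 1.
Scale by 66: particular solution (-990, 132); reduce m mod 38: (36, -3).
General solution: m = 36 + 38t, n = -3 - 5t for integer t.
198 ≤ 36 + 38t ≤ 542 gives t ∈ [5, 13], which is 9 values.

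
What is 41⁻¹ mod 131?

16

gcd(131, 41) = 1  (131 = 3×41 + 8, 41 = 5×8 + 1, 8 = 8×1).
Back-substituting, 41×(16) + 131×(-5) = 1.
So 41×16 ≡ 1 (mod 131), and 16 mod 131 = 16.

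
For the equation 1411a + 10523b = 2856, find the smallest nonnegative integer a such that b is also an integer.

gcd(10523, 1411):
  10523 = 7·1411 + 646
  1411 = 2·646 + 119
  646 = 5·119 + 51
  119 = 2·51 + 17
  51 = 3·17
so gcd(10523, 1411) = 17.
17 divides 2856, so solutions exist.
Back-substitute for Bézout coefficients:
  17 = 119 - 2·51
  ... = 1411·(179) + 10523·(-24)
Scale by 2856/17 = 168: (a₀, b₀) = (30072, -4032).
General solution: a = 30072 + 619t, b = -4032 - 83t for integer t.
a ≥ 0: smallest is 30072 mod 619 = 360 (at t = -48), with b = -48.

360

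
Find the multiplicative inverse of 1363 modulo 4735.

667

gcd(4735, 1363):
  4735 = 3·1363 + 646
  1363 = 2·646 + 71
  646 = 9·71 + 7
  71 = 10·7 + 1
  7 = 7·1
so gcd(4735, 1363) = 1.
Back-substitute for Bézout coefficients:
  1 = 71 - 10·7
  ... = 1363·(667) + 4735·(-192)
So 1363·667 ≡ 1 (mod 4735), and 667 mod 4735 = 667.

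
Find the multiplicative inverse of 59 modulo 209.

124

gcd(209, 59):
  209 = 3·59 + 32
  59 = 1·32 + 27
  32 = 1·27 + 5
  27 = 5·5 + 2
  5 = 2·2 + 1
  2 = 2·1
so gcd(209, 59) = 1.
Back-substitute for Bézout coefficients:
  1 = 5 - 2·2
  ... = 59·(-85) + 209·(24)
So 59·-85 ≡ 1 (mod 209), and -85 mod 209 = 124.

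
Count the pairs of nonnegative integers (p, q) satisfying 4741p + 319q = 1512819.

11

gcd(4741, 319) = 11.
By Bézout, 4741×(7) + 319×(-104) = 11.
One solution: (19, 4460).
General: p = 19 + 29t, q = 4460 - 431t.
p ≥ 0 ⇒ t ≥ 0; q ≥ 0 ⇒ t ≤ 10. So t ∈ [0, 10]: 11 solutions.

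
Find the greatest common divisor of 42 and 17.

gcd(42, 17):
  42 = 2×17 + 8
  17 = 2×8 + 1
  8 = 8×1
so gcd(42, 17) = 1.

1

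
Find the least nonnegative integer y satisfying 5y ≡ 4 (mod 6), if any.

2

gcd(6, 5) = 1  (6 = 1·5 + 1, 5 = 5·1).
1 divides 4, so solutions exist.
Back-substituting, 5·(-1) + 6·(1) = 1.
So 5·(-1) ≡ 1 (mod 6); multiply by 4: y ≡ -4 (mod 6).
Smallest nonnegative: y = -4 mod 6 = 2.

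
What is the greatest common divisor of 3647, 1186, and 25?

gcd(3647, 1186):
  3647 = 3×1186 + 89
  1186 = 13×89 + 29
  89 = 3×29 + 2
  29 = 14×2 + 1
  2 = 2×1
so gcd(3647, 1186) = 1.
gcd(1, 25) = 1.

1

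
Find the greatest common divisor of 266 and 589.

19

gcd(589, 266):
  589 = 2*266 + 57
  266 = 4*57 + 38
  57 = 1*38 + 19
  38 = 2*19
so gcd(589, 266) = 19.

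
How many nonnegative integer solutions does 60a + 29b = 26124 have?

gcd(60, 29):
  60 = 2×29 + 2
  29 = 14×2 + 1
  2 = 2×1
so gcd(60, 29) = 1.
Back-substitute for Bézout coefficients:
  1 = 29 - 14×2
  ... = 60×(-14) + 29×(29)
Scale by 26124: one solution is (-365736, 757596). Reduce a mod 29: (12, 876).
General: a = 12 + 29t, b = 876 - 60t.
a ≥ 0 ⇒ t ≥ 0; b ≥ 0 ⇒ t ≤ 14. So t ∈ [0, 14]: 15 solutions.

15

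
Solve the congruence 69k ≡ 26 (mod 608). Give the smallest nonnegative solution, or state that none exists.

18

gcd(608, 69) = 1  (608 = 8*69 + 56, 69 = 1*56 + 13, 56 = 4*13 + 4, 13 = 3*4 + 1, 4 = 4*1).
1 divides 26, so solutions exist.
Back-substituting, 69*(141) + 608*(-16) = 1.
So 69*(141) ≡ 1 (mod 608); multiply by 26: k ≡ 3666 (mod 608).
Smallest nonnegative: k = 3666 mod 608 = 18.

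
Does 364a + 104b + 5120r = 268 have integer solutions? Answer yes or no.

gcd(364, 104) = 52  (364 = 3*104 + 52, 104 = 2*52).
gcd(52, 5120) = 4.
4 divides 268, so integer solutions exist.

yes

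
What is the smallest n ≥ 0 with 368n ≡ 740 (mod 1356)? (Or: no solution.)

gcd(1356, 368):
  1356 = 3*368 + 252
  368 = 1*252 + 116
  252 = 2*116 + 20
  116 = 5*20 + 16
  20 = 1*16 + 4
  16 = 4*4
so gcd(1356, 368) = 4.
4 divides 740, so solutions exist.
Back-substitute for Bézout coefficients:
  4 = 20 - 1*16
  ... = 368*(-70) + 1356*(19)
So 368*(-70) ≡ 4 (mod 1356); multiply by 185: n ≡ -12950 (mod 339).
Smallest nonnegative: n = -12950 mod 339 = 271.

271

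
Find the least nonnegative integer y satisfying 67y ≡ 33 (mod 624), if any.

75

gcd(624, 67):
  624 = 9×67 + 21
  67 = 3×21 + 4
  21 = 5×4 + 1
  4 = 4×1
so gcd(624, 67) = 1.
1 divides 33, so solutions exist.
Back-substitute for Bézout coefficients:
  1 = 21 - 5×4
  ... = 67×(-149) + 624×(16)
So 67×(-149) ≡ 1 (mod 624); multiply by 33: y ≡ -4917 (mod 624).
Smallest nonnegative: y = -4917 mod 624 = 75.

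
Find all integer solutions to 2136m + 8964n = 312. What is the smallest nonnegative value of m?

gcd(8964, 2136):
  8964 = 4×2136 + 420
  2136 = 5×420 + 36
  420 = 11×36 + 24
  36 = 1×24 + 12
  24 = 2×12
so gcd(8964, 2136) = 12.
12 divides 312, so solutions exist.
Back-substitute for Bézout coefficients:
  12 = 36 - 1×24
  ... = 2136×(256) + 8964×(-61)
Scale by 312/12 = 26: (m₀, n₀) = (6656, -1586).
General solution: m = 6656 + 747t, n = -1586 - 178t for integer t.
m ≥ 0: smallest is 6656 mod 747 = 680 (at t = -8), with n = -162.

680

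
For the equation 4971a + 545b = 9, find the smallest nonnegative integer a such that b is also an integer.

gcd(4971, 545) = 1  (4971 = 9*545 + 66, 545 = 8*66 + 17, 66 = 3*17 + 15, 17 = 1*15 + 2, 15 = 7*2 + 1, 2 = 2*1).
1 divides 9, so solutions exist.
Back-substituting, 4971*(256) + 545*(-2335) = 1.
Scale by 9/1 = 9: (a₀, b₀) = (2304, -21015).
General solution: a = 2304 + 545t, b = -21015 - 4971t for integer t.
a ≥ 0: smallest is 2304 mod 545 = 124 (at t = -4), with b = -1131.

124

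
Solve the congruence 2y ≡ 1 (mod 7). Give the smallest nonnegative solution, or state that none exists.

4

gcd(7, 2) = 1  (7 = 3*2 + 1, 2 = 2*1).
1 divides 1, so solutions exist.
Back-substituting, 2*(-3) + 7*(1) = 1.
So 2*(-3) ≡ 1 (mod 7); multiply by 1: y ≡ -3 (mod 7).
Smallest nonnegative: y = -3 mod 7 = 4.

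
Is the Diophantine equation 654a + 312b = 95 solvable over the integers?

gcd(654, 312) = 6.
6 does not divide 95 (remainder 5), so no integer solutions.

no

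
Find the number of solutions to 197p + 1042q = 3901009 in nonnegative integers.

gcd(1042, 197) = 1.
By Bézout, 197×(201) + 1042×(-38) = 1.
One solution: (935, 3567).
General: p = 935 + 1042t, q = 3567 - 197t.
p ≥ 0 ⇒ t ≥ 0; q ≥ 0 ⇒ t ≤ 18. So t ∈ [0, 18]: 19 solutions.

19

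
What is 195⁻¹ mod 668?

507

gcd(668, 195) = 1  (668 = 3·195 + 83, 195 = 2·83 + 29, 83 = 2·29 + 25, 29 = 1·25 + 4, 25 = 6·4 + 1, 4 = 4·1).
Back-substituting, 195·(-161) + 668·(47) = 1.
So 195·-161 ≡ 1 (mod 668), and -161 mod 668 = 507.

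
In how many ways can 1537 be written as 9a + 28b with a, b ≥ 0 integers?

6

gcd(28, 9) = 1  (28 = 3·9 + 1, 9 = 9·1).
Back-substituting, 9·(-3) + 28·(1) = 1.
Scale by 1537: one solution is (-4611, 1537). Reduce a mod 28: (9, 52).
General: a = 9 + 28t, b = 52 - 9t.
a ≥ 0 ⇒ t ≥ 0; b ≥ 0 ⇒ t ≤ 5. So t ∈ [0, 5]: 6 solutions.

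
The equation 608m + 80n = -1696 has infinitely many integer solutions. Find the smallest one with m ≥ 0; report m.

3

gcd(608, 80):
  608 = 7*80 + 48
  80 = 1*48 + 32
  48 = 1*32 + 16
  32 = 2*16
so gcd(608, 80) = 16.
16 divides -1696, so solutions exist.
Back-substitute for Bézout coefficients:
  16 = 48 - 1*32
  ... = 608*(2) + 80*(-15)
Scale by -1696/16 = -106: (m₀, n₀) = (-212, 1590).
General solution: m = -212 + 5t, n = 1590 - 38t for integer t.
m ≥ 0: smallest is -212 mod 5 = 3 (at t = 43), with n = -44.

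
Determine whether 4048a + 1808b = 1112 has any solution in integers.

gcd(4048, 1808) = 16  (4048 = 2×1808 + 432, 1808 = 4×432 + 80, 432 = 5×80 + 32, 80 = 2×32 + 16, 32 = 2×16).
16 does not divide 1112 (remainder 8), so no integer solutions.

no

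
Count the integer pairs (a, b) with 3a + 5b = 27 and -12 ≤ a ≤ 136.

gcd(5, 3):
  5 = 1*3 + 2
  3 = 1*2 + 1
  2 = 2*1
so gcd(5, 3) = 1.
Back-substitute for Bézout coefficients:
  1 = 3 - 1*2
  ... = 3*(2) + 5*(-1)
Scale by 27: particular solution (54, -27); reduce a mod 5: (4, 3).
General solution: a = 4 + 5t, b = 3 - 3t for integer t.
-12 ≤ 4 + 5t ≤ 136 gives t ∈ [-3, 26], which is 30 values.

30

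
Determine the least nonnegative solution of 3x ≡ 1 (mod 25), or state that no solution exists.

17

gcd(25, 3):
  25 = 8×3 + 1
  3 = 3×1
so gcd(25, 3) = 1.
1 divides 1, so solutions exist.
Back-substitute for Bézout coefficients:
  1 = 25 - 8×3
  ... = 3×(-8) + 25×(1)
So 3×(-8) ≡ 1 (mod 25); multiply by 1: x ≡ -8 (mod 25).
Smallest nonnegative: x = -8 mod 25 = 17.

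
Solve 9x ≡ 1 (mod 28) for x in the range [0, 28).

gcd(28, 9) = 1.
By Bézout, 9·(-3) + 28·(1) = 1.
So 9·-3 ≡ 1 (mod 28), and -3 mod 28 = 25.

25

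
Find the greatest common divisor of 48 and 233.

1

gcd(233, 48):
  233 = 4×48 + 41
  48 = 1×41 + 7
  41 = 5×7 + 6
  7 = 1×6 + 1
  6 = 6×1
so gcd(233, 48) = 1.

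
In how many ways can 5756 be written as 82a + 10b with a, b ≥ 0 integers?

14

gcd(82, 10):
  82 = 8·10 + 2
  10 = 5·2
so gcd(82, 10) = 2.
Back-substitute for Bézout coefficients:
  2 = 82 - 8·10
  ... = 82·(1) + 10·(-8)
Scale by 2878: one solution is (2878, -23024). Reduce a mod 5: (3, 551).
General: a = 3 + 5t, b = 551 - 41t.
a ≥ 0 ⇒ t ≥ 0; b ≥ 0 ⇒ t ≤ 13. So t ∈ [0, 13]: 14 solutions.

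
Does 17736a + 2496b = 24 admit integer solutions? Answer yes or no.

yes

gcd(17736, 2496):
  17736 = 7·2496 + 264
  2496 = 9·264 + 120
  264 = 2·120 + 24
  120 = 5·24
so gcd(17736, 2496) = 24.
24 divides 24, so integer solutions exist.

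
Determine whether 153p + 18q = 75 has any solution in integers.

gcd(153, 18) = 9  (153 = 8*18 + 9, 18 = 2*9).
9 does not divide 75 (remainder 3), so no integer solutions.

no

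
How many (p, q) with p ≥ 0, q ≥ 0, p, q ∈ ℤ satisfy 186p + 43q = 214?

0

gcd(186, 43) = 1.
By Bézout, 186×(-3) + 43×(13) = 1.
One solution: (3, -8).
General: p = 3 + 43t, q = -8 - 186t.
p ≥ 0 ⇒ t ≥ 0; q ≥ 0 ⇒ t ≤ -1. So t ∈ [0, -1]: 0 solutions.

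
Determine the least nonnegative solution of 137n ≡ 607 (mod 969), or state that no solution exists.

641

gcd(969, 137) = 1.
1 divides 607, so solutions exist.
By Bézout, 137×(290) + 969×(-41) = 1.
So 137×(290) ≡ 1 (mod 969); multiply by 607: n ≡ 176030 (mod 969).
Smallest nonnegative: n = 176030 mod 969 = 641.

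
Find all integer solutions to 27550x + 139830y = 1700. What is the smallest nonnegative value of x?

gcd(139830, 27550) = 10.
10 divides 1700, so solutions exist.
By Bézout, 27550*(-3563) + 139830*(702) = 10.
Scale by 1700/10 = 170: (x₀, y₀) = (-605710, 119340).
General solution: x = -605710 + 13983t, y = 119340 - 2755t for integer t.
x ≥ 0: smallest is -605710 mod 13983 = 9542 (at t = 44), with y = -1880.

9542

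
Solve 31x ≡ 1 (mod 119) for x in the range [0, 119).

gcd(119, 31) = 1.
By Bézout, 31·(-23) + 119·(6) = 1.
So 31·-23 ≡ 1 (mod 119), and -23 mod 119 = 96.

96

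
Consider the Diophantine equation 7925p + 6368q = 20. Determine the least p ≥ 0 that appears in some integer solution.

gcd(7925, 6368):
  7925 = 1·6368 + 1557
  6368 = 4·1557 + 140
  1557 = 11·140 + 17
  140 = 8·17 + 4
  17 = 4·4 + 1
  4 = 4·1
so gcd(7925, 6368) = 1.
1 divides 20, so solutions exist.
Back-substitute for Bézout coefficients:
  1 = 17 - 4·4
  ... = 7925·(1501) + 6368·(-1868)
Scale by 20/1 = 20: (p₀, q₀) = (30020, -37360).
General solution: p = 30020 + 6368t, q = -37360 - 7925t for integer t.
p ≥ 0: smallest is 30020 mod 6368 = 4548 (at t = -4), with q = -5660.

4548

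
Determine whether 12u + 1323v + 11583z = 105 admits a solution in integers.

gcd(1323, 12) = 3.
gcd(3, 11583) = 3.
3 divides 105, so integer solutions exist.

yes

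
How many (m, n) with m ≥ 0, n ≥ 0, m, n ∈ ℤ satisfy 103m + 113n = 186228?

16

gcd(113, 103):
  113 = 1*103 + 10
  103 = 10*10 + 3
  10 = 3*3 + 1
  3 = 3*1
so gcd(113, 103) = 1.
Back-substitute for Bézout coefficients:
  1 = 10 - 3*3
  ... = 103*(-34) + 113*(31)
Scale by 186228: one solution is (-6331752, 5773068). Reduce m mod 113: (90, 1566).
General: m = 90 + 113t, n = 1566 - 103t.
m ≥ 0 ⇒ t ≥ 0; n ≥ 0 ⇒ t ≤ 15. So t ∈ [0, 15]: 16 solutions.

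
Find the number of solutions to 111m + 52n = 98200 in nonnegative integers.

17

gcd(111, 52) = 1.
By Bézout, 111*(15) + 52*(-32) = 1.
One solution: (48, 1786).
General: m = 48 + 52t, n = 1786 - 111t.
m ≥ 0 ⇒ t ≥ 0; n ≥ 0 ⇒ t ≤ 16. So t ∈ [0, 16]: 17 solutions.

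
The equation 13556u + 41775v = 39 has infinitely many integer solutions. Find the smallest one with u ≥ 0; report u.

34869

gcd(41775, 13556):
  41775 = 3×13556 + 1107
  13556 = 12×1107 + 272
  1107 = 4×272 + 19
  272 = 14×19 + 6
  19 = 3×6 + 1
  6 = 6×1
so gcd(41775, 13556) = 1.
1 divides 39, so solutions exist.
Back-substitute for Bézout coefficients:
  1 = 19 - 3×6
  ... = 13556×(-6604) + 41775×(2143)
Scale by 39/1 = 39: (u₀, v₀) = (-257556, 83577).
General solution: u = -257556 + 41775t, v = 83577 - 13556t for integer t.
u ≥ 0: smallest is -257556 mod 41775 = 34869 (at t = 7), with v = -11315.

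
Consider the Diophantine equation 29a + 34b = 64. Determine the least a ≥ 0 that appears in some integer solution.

gcd(34, 29):
  34 = 1*29 + 5
  29 = 5*5 + 4
  5 = 1*4 + 1
  4 = 4*1
so gcd(34, 29) = 1.
1 divides 64, so solutions exist.
Back-substitute for Bézout coefficients:
  1 = 5 - 1*4
  ... = 29*(-7) + 34*(6)
Scale by 64/1 = 64: (a₀, b₀) = (-448, 384).
General solution: a = -448 + 34t, b = 384 - 29t for integer t.
a ≥ 0: smallest is -448 mod 34 = 28 (at t = 14), with b = -22.

28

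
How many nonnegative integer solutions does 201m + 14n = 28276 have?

gcd(201, 14) = 1.
By Bézout, 201·(3) + 14·(-43) = 1.
One solution: (2, 1991).
General: m = 2 + 14t, n = 1991 - 201t.
m ≥ 0 ⇒ t ≥ 0; n ≥ 0 ⇒ t ≤ 9. So t ∈ [0, 9]: 10 solutions.

10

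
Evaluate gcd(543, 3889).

1

gcd(3889, 543):
  3889 = 7×543 + 88
  543 = 6×88 + 15
  88 = 5×15 + 13
  15 = 1×13 + 2
  13 = 6×2 + 1
  2 = 2×1
so gcd(3889, 543) = 1.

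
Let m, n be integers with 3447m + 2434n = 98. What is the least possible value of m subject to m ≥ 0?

gcd(3447, 2434) = 1.
1 divides 98, so solutions exist.
By Bézout, 3447*(173) + 2434*(-245) = 1.
Scale by 98/1 = 98: (m₀, n₀) = (16954, -24010).
General solution: m = 16954 + 2434t, n = -24010 - 3447t for integer t.
m ≥ 0: smallest is 16954 mod 2434 = 2350 (at t = -6), with n = -3328.

2350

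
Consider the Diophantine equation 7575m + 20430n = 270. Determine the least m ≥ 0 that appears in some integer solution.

1122

gcd(20430, 7575) = 15.
15 divides 270, so solutions exist.
By Bézout, 7575·(-89) + 20430·(33) = 15.
Scale by 270/15 = 18: (m₀, n₀) = (-1602, 594).
General solution: m = -1602 + 1362t, n = 594 - 505t for integer t.
m ≥ 0: smallest is -1602 mod 1362 = 1122 (at t = 2), with n = -416.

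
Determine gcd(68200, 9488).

gcd(68200, 9488):
  68200 = 7×9488 + 1784
  9488 = 5×1784 + 568
  1784 = 3×568 + 80
  568 = 7×80 + 8
  80 = 10×8
so gcd(68200, 9488) = 8.

8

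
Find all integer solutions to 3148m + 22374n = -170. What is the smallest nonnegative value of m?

gcd(22374, 3148) = 2  (22374 = 7*3148 + 338, 3148 = 9*338 + 106, 338 = 3*106 + 20, 106 = 5*20 + 6, 20 = 3*6 + 2, 6 = 3*2).
2 divides -170, so solutions exist.
Back-substituting, 3148*(-3376) + 22374*(475) = 2.
Scale by -170/2 = -85: (m₀, n₀) = (286960, -40375).
General solution: m = 286960 + 11187t, n = -40375 - 1574t for integer t.
m ≥ 0: smallest is 286960 mod 11187 = 7285 (at t = -25), with n = -1025.

7285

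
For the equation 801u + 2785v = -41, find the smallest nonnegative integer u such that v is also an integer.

1874

gcd(2785, 801) = 1.
1 divides -41, so solutions exist.
By Bézout, 801*(226) + 2785*(-65) = 1.
Scale by -41/1 = -41: (u₀, v₀) = (-9266, 2665).
General solution: u = -9266 + 2785t, v = 2665 - 801t for integer t.
u ≥ 0: smallest is -9266 mod 2785 = 1874 (at t = 4), with v = -539.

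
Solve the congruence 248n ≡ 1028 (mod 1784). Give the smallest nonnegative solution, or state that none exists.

no solution

gcd(1784, 248):
  1784 = 7·248 + 48
  248 = 5·48 + 8
  48 = 6·8
so gcd(1784, 248) = 8.
8 does not divide 1028, so the congruence has no solution.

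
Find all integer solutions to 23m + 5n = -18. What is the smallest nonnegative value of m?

gcd(23, 5):
  23 = 4×5 + 3
  5 = 1×3 + 2
  3 = 1×2 + 1
  2 = 2×1
so gcd(23, 5) = 1.
1 divides -18, so solutions exist.
Back-substitute for Bézout coefficients:
  1 = 3 - 1×2
  ... = 23×(2) + 5×(-9)
Scale by -18/1 = -18: (m₀, n₀) = (-36, 162).
General solution: m = -36 + 5t, n = 162 - 23t for integer t.
m ≥ 0: smallest is -36 mod 5 = 4 (at t = 8), with n = -22.

4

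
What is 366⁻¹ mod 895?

291

gcd(895, 366) = 1  (895 = 2*366 + 163, 366 = 2*163 + 40, 163 = 4*40 + 3, 40 = 13*3 + 1, 3 = 3*1).
Back-substituting, 366*(291) + 895*(-119) = 1.
So 366*291 ≡ 1 (mod 895), and 291 mod 895 = 291.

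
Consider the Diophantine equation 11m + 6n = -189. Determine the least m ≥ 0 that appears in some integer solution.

gcd(11, 6) = 1.
1 divides -189, so solutions exist.
By Bézout, 11×(-1) + 6×(2) = 1.
Scale by -189/1 = -189: (m₀, n₀) = (189, -378).
General solution: m = 189 + 6t, n = -378 - 11t for integer t.
m ≥ 0: smallest is 189 mod 6 = 3 (at t = -31), with n = -37.

3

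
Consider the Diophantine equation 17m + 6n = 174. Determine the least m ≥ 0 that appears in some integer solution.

gcd(17, 6) = 1.
1 divides 174, so solutions exist.
By Bézout, 17*(-1) + 6*(3) = 1.
Scale by 174/1 = 174: (m₀, n₀) = (-174, 522).
General solution: m = -174 + 6t, n = 522 - 17t for integer t.
m ≥ 0: smallest is -174 mod 6 = 0 (at t = 29), with n = 29.

0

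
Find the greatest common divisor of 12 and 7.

gcd(12, 7):
  12 = 1·7 + 5
  7 = 1·5 + 2
  5 = 2·2 + 1
  2 = 2·1
so gcd(12, 7) = 1.

1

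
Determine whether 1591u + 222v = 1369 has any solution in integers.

yes

gcd(1591, 222) = 37  (1591 = 7×222 + 37, 222 = 6×37).
37 divides 1369, so integer solutions exist.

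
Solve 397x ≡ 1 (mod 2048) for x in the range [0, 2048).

gcd(2048, 397) = 1  (2048 = 5×397 + 63, 397 = 6×63 + 19, 63 = 3×19 + 6, 19 = 3×6 + 1, 6 = 6×1).
Back-substituting, 397×(325) + 2048×(-63) = 1.
So 397×325 ≡ 1 (mod 2048), and 325 mod 2048 = 325.

325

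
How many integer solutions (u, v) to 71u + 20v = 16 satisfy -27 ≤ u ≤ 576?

31

gcd(71, 20):
  71 = 3×20 + 11
  20 = 1×11 + 9
  11 = 1×9 + 2
  9 = 4×2 + 1
  2 = 2×1
so gcd(71, 20) = 1.
Back-substitute for Bézout coefficients:
  1 = 9 - 4×2
  ... = 71×(-9) + 20×(32)
Scale by 16: particular solution (-144, 512); reduce u mod 20: (16, -56).
General solution: u = 16 + 20t, v = -56 - 71t for integer t.
-27 ≤ 16 + 20t ≤ 576 gives t ∈ [-2, 28], which is 31 values.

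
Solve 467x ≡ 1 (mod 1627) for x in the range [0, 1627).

1519

gcd(1627, 467) = 1.
By Bézout, 467*(-108) + 1627*(31) = 1.
So 467*-108 ≡ 1 (mod 1627), and -108 mod 1627 = 1519.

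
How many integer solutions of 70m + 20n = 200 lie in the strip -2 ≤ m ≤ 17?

gcd(70, 20):
  70 = 3·20 + 10
  20 = 2·10
so gcd(70, 20) = 10.
Back-substitute for Bézout coefficients:
  10 = 70 - 3·20
  ... = 70·(1) + 20·(-3)
Scale by 20: particular solution (20, -60); reduce m mod 2: (0, 10).
General solution: m = 0 + 2t, n = 10 - 7t for integer t.
-2 ≤ 0 + 2t ≤ 17 gives t ∈ [-1, 8], which is 10 values.

10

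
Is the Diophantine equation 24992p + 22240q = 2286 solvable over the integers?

gcd(24992, 22240) = 32  (24992 = 1·22240 + 2752, 22240 = 8·2752 + 224, 2752 = 12·224 + 64, 224 = 3·64 + 32, 64 = 2·32).
32 does not divide 2286 (remainder 14), so no integer solutions.

no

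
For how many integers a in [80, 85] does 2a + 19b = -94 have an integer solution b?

gcd(19, 2) = 1.
By Bézout, 2×(-9) + 19×(1) = 1.
Particular solution: (10, -6).
General solution: a = 10 + 19t, b = -6 - 2t for integer t.
80 ≤ 10 + 19t ≤ 85 gives t ∈ [4, 3], which is 0 values.

0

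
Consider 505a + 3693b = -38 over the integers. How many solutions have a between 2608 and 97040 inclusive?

gcd(3693, 505):
  3693 = 7·505 + 158
  505 = 3·158 + 31
  158 = 5·31 + 3
  31 = 10·3 + 1
  3 = 3·1
so gcd(3693, 505) = 1.
Back-substitute for Bézout coefficients:
  1 = 31 - 10·3
  ... = 505·(1192) + 3693·(-163)
Scale by -38: particular solution (-45296, 6194); reduce a mod 3693: (2713, -371).
General solution: a = 2713 + 3693t, b = -371 - 505t for integer t.
2608 ≤ 2713 + 3693t ≤ 97040 gives t ∈ [0, 25], which is 26 values.

26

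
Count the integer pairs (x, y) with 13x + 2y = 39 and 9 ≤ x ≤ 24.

8

gcd(13, 2) = 1  (13 = 6·2 + 1, 2 = 2·1).
Back-substituting, 13·(1) + 2·(-6) = 1.
Scale by 39: particular solution (39, -234); reduce x mod 2: (1, 13).
General solution: x = 1 + 2t, y = 13 - 13t for integer t.
9 ≤ 1 + 2t ≤ 24 gives t ∈ [4, 11], which is 8 values.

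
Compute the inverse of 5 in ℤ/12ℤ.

5

gcd(12, 5):
  12 = 2·5 + 2
  5 = 2·2 + 1
  2 = 2·1
so gcd(12, 5) = 1.
Back-substitute for Bézout coefficients:
  1 = 5 - 2·2
  ... = 5·(5) + 12·(-2)
So 5·5 ≡ 1 (mod 12), and 5 mod 12 = 5.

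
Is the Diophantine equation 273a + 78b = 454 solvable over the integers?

gcd(273, 78) = 39.
39 does not divide 454 (remainder 25), so no integer solutions.

no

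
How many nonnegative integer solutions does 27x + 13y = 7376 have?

21

gcd(27, 13) = 1  (27 = 2*13 + 1, 13 = 13*1).
Back-substituting, 27*(1) + 13*(-2) = 1.
Scale by 7376: one solution is (7376, -14752). Reduce x mod 13: (5, 557).
General: x = 5 + 13t, y = 557 - 27t.
x ≥ 0 ⇒ t ≥ 0; y ≥ 0 ⇒ t ≤ 20. So t ∈ [0, 20]: 21 solutions.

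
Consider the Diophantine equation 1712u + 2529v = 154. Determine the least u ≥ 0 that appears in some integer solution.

gcd(2529, 1712) = 1.
1 divides 154, so solutions exist.
By Bézout, 1712*(-616) + 2529*(417) = 1.
Scale by 154/1 = 154: (u₀, v₀) = (-94864, 64218).
General solution: u = -94864 + 2529t, v = 64218 - 1712t for integer t.
u ≥ 0: smallest is -94864 mod 2529 = 1238 (at t = 38), with v = -838.

1238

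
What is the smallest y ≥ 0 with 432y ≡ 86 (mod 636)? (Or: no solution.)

gcd(636, 432) = 12  (636 = 1×432 + 204, 432 = 2×204 + 24, 204 = 8×24 + 12, 24 = 2×12).
12 does not divide 86, so the congruence has no solution.

no solution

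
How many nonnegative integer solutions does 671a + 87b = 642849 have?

11

gcd(671, 87) = 1.
By Bézout, 671×(-7) + 87×(54) = 1.
One solution: (45, 7042).
General: a = 45 + 87t, b = 7042 - 671t.
a ≥ 0 ⇒ t ≥ 0; b ≥ 0 ⇒ t ≤ 10. So t ∈ [0, 10]: 11 solutions.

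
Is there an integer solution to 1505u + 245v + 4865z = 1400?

gcd(1505, 245) = 35  (1505 = 6*245 + 35, 245 = 7*35).
gcd(35, 4865) = 35.
35 divides 1400, so integer solutions exist.

yes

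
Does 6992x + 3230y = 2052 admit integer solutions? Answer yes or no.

yes

gcd(6992, 3230):
  6992 = 2·3230 + 532
  3230 = 6·532 + 38
  532 = 14·38
so gcd(6992, 3230) = 38.
38 divides 2052, so integer solutions exist.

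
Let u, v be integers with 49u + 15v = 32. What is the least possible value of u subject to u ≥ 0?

8

gcd(49, 15) = 1.
1 divides 32, so solutions exist.
By Bézout, 49×(4) + 15×(-13) = 1.
Scale by 32/1 = 32: (u₀, v₀) = (128, -416).
General solution: u = 128 + 15t, v = -416 - 49t for integer t.
u ≥ 0: smallest is 128 mod 15 = 8 (at t = -8), with v = -24.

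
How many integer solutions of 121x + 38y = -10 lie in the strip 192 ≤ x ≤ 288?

3

gcd(121, 38):
  121 = 3·38 + 7
  38 = 5·7 + 3
  7 = 2·3 + 1
  3 = 3·1
so gcd(121, 38) = 1.
Back-substitute for Bézout coefficients:
  1 = 7 - 2·3
  ... = 121·(11) + 38·(-35)
Scale by -10: particular solution (-110, 350); reduce x mod 38: (4, -13).
General solution: x = 4 + 38t, y = -13 - 121t for integer t.
192 ≤ 4 + 38t ≤ 288 gives t ∈ [5, 7], which is 3 values.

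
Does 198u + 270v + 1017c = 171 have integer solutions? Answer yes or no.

gcd(270, 198) = 18.
gcd(18, 1017) = 9.
9 divides 171, so integer solutions exist.

yes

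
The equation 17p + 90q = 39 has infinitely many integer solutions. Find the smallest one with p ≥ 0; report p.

87

gcd(90, 17) = 1  (90 = 5×17 + 5, 17 = 3×5 + 2, 5 = 2×2 + 1, 2 = 2×1).
1 divides 39, so solutions exist.
Back-substituting, 17×(-37) + 90×(7) = 1.
Scale by 39/1 = 39: (p₀, q₀) = (-1443, 273).
General solution: p = -1443 + 90t, q = 273 - 17t for integer t.
p ≥ 0: smallest is -1443 mod 90 = 87 (at t = 17), with q = -16.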